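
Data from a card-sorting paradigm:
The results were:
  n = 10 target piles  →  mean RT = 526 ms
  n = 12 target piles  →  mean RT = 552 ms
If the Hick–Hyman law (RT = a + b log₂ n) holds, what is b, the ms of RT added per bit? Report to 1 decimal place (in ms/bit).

The slope on a log₂ axis is (552 − 526) / (3.5850 − 3.3219) = 98.846 ms/bit.

98.8 ms/bit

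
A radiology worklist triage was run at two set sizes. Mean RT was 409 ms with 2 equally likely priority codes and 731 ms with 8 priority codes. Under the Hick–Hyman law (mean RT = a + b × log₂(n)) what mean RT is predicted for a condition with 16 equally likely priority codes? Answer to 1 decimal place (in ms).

Fit slope and intercept:
  b = (731 − 409) / (log₂ 8 − log₂ 2) = 322 / (3 − 1) = 161.000 ms/bit
  a = 409 − 161.000 × 1 = 248.000 ms
Then RT(16) = 248.000 + 161.000 × log₂ 16 = 248.000 + 161.000 × 4 ≈ 892.000 ms.

892.0 ms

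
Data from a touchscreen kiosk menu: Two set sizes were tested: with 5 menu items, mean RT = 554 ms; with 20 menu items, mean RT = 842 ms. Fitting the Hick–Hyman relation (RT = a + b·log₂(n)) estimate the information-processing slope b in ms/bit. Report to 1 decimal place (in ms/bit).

b = (RT₂ − RT₁)/(log₂ n₂ − log₂ n₁) = (842 − 554)/(4.3219 − 2.3219) = 144.000 ms/bit.

144.0 ms/bit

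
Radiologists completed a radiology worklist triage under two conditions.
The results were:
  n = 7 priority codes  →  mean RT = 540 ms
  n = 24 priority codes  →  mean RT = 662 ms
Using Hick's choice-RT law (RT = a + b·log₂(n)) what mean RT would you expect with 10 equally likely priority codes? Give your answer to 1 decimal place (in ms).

RT is linear in log₂ n, so two points fix the line:
  b = (662 − 540) / (log₂ 24 − log₂ 7) = 122 / (4.5850 − 2.8074) = 68.632 ms/bit
  a = 540 − 68.632 × 2.8074 = 347.327 ms
Then RT(10) = 347.327 + 68.632 × log₂ 10 = 347.327 + 68.632 × 3.3219 ≈ 575.316 ms.

575.3 ms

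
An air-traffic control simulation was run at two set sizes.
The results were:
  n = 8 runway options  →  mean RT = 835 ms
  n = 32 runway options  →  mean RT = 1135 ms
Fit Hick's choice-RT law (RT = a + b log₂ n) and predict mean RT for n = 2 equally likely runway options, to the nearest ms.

535 ms

With log₂ n on the abscissa the relation is linear; from the two conditions:
  b = (1135 − 835) / (log₂ 32 − log₂ 8) = 300 / (5 − 3) = 150 ms/bit
  a = 835 − 150 × 3 = 385 ms
Then RT(2) = 385 + 150 × log₂ 2 = 385 + 150 × 1 ≈ 535.000 ms.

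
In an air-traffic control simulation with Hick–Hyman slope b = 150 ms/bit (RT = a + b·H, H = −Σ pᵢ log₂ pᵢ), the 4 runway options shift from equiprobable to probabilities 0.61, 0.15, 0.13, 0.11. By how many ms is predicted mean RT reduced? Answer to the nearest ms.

The RT saving is b·ΔH. Equiprobable H₀ = log₂(4) = 2.0000 bits; with the given probabilities H = 1.5785 bits.
b·(H₀ − H) = 150 × (2.0000 − 1.5785) = 63.23 ms.

63 ms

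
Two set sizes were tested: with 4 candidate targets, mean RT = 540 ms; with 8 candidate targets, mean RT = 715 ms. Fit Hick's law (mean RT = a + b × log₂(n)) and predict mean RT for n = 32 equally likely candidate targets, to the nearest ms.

1065 ms

Solve the two-equation system in a and b:
  b = (715 − 540) / (log₂ 8 − log₂ 4) = 175 / (3 − 2) = 175 ms/bit
  a = 540 − 175 × 2 = 190 ms
Then RT(32) = 190 + 175 × log₂ 32 = 190 + 175 × 5 ≈ 1065.000 ms.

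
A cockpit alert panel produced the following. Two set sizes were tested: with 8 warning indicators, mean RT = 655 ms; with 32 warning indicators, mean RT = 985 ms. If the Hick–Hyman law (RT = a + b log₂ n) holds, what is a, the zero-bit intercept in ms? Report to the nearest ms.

b = (RT₂ − RT₁)/(log₂ n₂ − log₂ n₁) = (985 − 655)/(5 − 3) = 165 ms/bit.
Intercept: a = 655 − 165·log₂(8) = 160.000 ms.

160 ms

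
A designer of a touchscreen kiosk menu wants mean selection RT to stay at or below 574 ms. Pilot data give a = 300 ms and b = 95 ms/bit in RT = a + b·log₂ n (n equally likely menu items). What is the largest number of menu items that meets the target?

Information budget: (574 − 300)/95 = 2.8842 bits, so n ≤ 2^2.8842 = 7.383 → at most 7.

7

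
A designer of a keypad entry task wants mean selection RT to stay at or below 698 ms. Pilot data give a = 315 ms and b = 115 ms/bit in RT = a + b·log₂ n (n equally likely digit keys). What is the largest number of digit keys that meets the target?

10

Set 315 + 115·log₂ n ≤ 698 → log₂ n ≤ (698 − 315)/115 = 3.3304.
So n ≤ 2^3.3304 = 10.059; the largest integer n is 10.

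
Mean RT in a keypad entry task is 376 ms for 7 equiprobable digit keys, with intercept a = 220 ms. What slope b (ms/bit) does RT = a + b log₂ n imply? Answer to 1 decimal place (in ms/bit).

55.6 ms/bit

b = (376 − 220) / log₂(7) = 156 / 2.8074 = 55.568 ms/bit.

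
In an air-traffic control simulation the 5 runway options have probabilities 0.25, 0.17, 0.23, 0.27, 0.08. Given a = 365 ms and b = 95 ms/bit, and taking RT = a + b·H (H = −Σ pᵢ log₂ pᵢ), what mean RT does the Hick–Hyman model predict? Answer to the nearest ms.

576 ms

H = 0.25·log₂(1/0.25) + 0.17·log₂(1/0.17) + 0.23·log₂(1/0.23) + 0.27·log₂(1/0.27) + 0.08·log₂(1/0.08) = 2.2238 bits.
RT = 365 + 95 × 2.2238 = 576.26 ms.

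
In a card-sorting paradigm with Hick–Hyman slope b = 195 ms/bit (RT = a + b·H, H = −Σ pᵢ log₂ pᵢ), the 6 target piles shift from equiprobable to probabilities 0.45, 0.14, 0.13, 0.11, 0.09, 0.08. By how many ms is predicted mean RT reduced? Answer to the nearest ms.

The RT saving is b·ΔH. Equiprobable H₀ = log₂(6) = 2.5850 bits; with the given probabilities H = 2.2526 bits.
b·(H₀ − H) = 195 × (2.5850 − 2.2526) = 64.81 ms.

65 ms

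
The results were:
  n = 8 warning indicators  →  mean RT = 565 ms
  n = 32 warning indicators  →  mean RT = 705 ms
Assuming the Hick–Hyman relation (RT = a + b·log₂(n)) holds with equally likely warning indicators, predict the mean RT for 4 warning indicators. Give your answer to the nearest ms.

495 ms

Fit slope and intercept:
  b = (705 − 565) / (log₂ 32 − log₂ 8) = 140 / (5 − 3) = 70 ms/bit
  a = 565 − 70 × 3 = 355 ms
Then RT(4) = 355 + 70 × log₂ 4 = 355 + 70 × 2 ≈ 495.000 ms.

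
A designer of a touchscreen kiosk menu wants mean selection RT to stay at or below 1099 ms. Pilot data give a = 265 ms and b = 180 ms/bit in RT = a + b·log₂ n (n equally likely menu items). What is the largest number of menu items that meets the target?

Information budget: (1099 − 265)/180 = 4.6333 bits, so n ≤ 2^4.6333 = 24.818 → at most 24.

24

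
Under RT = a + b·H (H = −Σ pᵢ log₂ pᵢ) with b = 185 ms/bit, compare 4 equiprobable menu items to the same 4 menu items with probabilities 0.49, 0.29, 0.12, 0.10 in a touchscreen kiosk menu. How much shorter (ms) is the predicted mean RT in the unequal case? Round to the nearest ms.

Equiprobable entropy H₀ = log₂ 4 = 2.0000 bits.
Skewed entropy H = −Σ pᵢ log₂ pᵢ = 1.7214 bits.
ΔRT = b·(H₀ − H) = 185 × 0.2786 = 51.53 ms.

52 ms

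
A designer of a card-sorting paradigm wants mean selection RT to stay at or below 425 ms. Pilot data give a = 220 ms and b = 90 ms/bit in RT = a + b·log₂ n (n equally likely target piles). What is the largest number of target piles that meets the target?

4

Information budget: (425 − 220)/90 = 2.2778 bits, so n ≤ 2^2.2778 = 4.849 → at most 4.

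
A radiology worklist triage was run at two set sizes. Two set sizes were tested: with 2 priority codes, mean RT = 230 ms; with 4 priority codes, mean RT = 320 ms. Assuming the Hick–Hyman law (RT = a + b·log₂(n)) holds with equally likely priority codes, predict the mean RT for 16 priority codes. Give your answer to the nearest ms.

Fit slope and intercept:
  b = (320 − 230) / (log₂ 4 − log₂ 2) = 90 / (2 − 1) = 90 ms/bit
  a = 230 − 90 × 1 = 140 ms
Then RT(16) = 140 + 90 × log₂ 16 = 140 + 90 × 4 ≈ 500.000 ms.

500 ms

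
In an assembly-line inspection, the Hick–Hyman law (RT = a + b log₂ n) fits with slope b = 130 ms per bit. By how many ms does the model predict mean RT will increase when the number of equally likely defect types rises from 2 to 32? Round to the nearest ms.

520 ms

The intercept a cancels: ΔRT = b·(log₂ n₂ − log₂ n₁) = b·log₂(n₂/n₁).
log₂(32) − log₂(2) = log₂(32/2) = log₂(16) = 4.
ΔRT = 130 × 4.0000 = 520.000 ms.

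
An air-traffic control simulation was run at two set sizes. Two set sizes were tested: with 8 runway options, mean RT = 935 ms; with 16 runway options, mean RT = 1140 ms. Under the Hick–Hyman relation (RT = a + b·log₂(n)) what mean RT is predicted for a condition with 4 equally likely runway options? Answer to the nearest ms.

730 ms

With log₂ n on the abscissa the relation is linear; from the two conditions:
  b = (1140 − 935) / (log₂ 16 − log₂ 8) = 205 / (4 − 3) = 205 ms/bit
  a = 935 − 205 × 3 = 320 ms
Then RT(4) = 320 + 205 × log₂ 4 = 320 + 205 × 2 ≈ 730.000 ms.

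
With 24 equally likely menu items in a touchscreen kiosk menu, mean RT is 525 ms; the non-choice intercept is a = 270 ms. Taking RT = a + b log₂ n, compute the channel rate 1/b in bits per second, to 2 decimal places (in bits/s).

17.98 bits/s

Choice component = 525 − 270 = 255 ms over log₂(24) = 4.5850 bits.
b = 255 / 4.5850 = 55.617 ms/bit, so 1/b = 17.980 bits/s.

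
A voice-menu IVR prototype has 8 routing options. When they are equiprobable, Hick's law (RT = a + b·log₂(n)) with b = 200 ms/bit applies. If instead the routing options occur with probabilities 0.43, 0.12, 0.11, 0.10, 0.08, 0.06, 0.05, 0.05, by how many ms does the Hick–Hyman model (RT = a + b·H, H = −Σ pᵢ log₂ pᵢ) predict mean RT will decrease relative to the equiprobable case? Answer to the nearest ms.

The RT saving is b·ΔH. Equiprobable H₀ = log₂(8) = 3.0000 bits; with the given probabilities H = 2.5403 bits.
b·(H₀ − H) = 200 × (3.0000 − 2.5403) = 91.93 ms.

92 ms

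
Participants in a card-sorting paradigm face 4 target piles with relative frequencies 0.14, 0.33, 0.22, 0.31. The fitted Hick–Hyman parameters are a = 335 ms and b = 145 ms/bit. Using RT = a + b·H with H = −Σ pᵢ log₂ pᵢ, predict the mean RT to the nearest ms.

615 ms

H = 0.14·log₂(1/0.14) + 0.33·log₂(1/0.33) + 0.22·log₂(1/0.22) + 0.31·log₂(1/0.31) = 1.9293 bits.
RT = 335 + 145 × 1.9293 = 614.75 ms.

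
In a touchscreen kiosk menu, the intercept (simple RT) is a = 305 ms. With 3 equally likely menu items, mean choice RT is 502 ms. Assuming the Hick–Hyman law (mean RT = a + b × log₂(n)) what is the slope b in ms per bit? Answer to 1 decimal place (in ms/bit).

3 alternatives carry log₂ 3 = 1.5850 bits; the choice cost is 502 − 305 = 197 ms, so b = 197/1.5850 = 124.293 ms/bit.

124.3 ms/bit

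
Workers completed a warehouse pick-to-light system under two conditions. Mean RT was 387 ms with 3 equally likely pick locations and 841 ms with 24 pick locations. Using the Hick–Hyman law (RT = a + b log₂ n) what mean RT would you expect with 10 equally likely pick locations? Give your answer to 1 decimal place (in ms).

649.9 ms

RT is linear in log₂ n, so two points fix the line:
  b = (841 − 387) / (log₂ 24 − log₂ 3) = 454 / (4.5850 − 1.5850) = 151.333 ms/bit
  a = 387 − 151.333 × 1.5850 = 147.142 ms
Then RT(10) = 147.142 + 151.333 × log₂ 10 = 147.142 + 151.333 × 3.3219 ≈ 649.861 ms.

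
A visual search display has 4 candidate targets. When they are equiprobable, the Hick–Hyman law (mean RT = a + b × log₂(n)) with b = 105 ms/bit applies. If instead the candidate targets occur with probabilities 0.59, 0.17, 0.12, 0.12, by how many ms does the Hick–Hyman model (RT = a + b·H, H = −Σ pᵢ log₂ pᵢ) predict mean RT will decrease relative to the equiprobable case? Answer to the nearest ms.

40 ms

The RT saving is b·ΔH. Equiprobable H₀ = log₂(4) = 2.0000 bits; with the given probabilities H = 1.6178 bits.
b·(H₀ − H) = 105 × (2.0000 − 1.6178) = 40.13 ms.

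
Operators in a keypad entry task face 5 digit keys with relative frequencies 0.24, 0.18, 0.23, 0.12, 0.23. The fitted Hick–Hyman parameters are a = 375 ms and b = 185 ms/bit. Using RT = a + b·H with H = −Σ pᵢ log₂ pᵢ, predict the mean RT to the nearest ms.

Entropy contributions −pᵢ log₂ pᵢ: 0.4941, 0.4453, 0.4877, 0.3671, 0.4877; sum H = 2.2818 bits.
RT = a + bH = 375 + 185·2.2818 = 797.14 ms.

797 ms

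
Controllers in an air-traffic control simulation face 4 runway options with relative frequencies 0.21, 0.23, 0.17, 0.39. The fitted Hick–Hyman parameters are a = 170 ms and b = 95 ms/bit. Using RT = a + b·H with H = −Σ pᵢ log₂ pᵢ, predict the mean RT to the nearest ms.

353 ms

H = 0.21·log₂(1/0.21) + 0.23·log₂(1/0.23) + 0.17·log₂(1/0.17) + 0.39·log₂(1/0.39) = 1.9249 bits.
RT = 170 + 95 × 1.9249 = 352.86 ms.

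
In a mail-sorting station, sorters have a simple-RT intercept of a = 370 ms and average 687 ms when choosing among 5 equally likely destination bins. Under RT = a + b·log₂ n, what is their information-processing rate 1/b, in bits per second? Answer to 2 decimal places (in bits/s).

7.32 bits/s

Choice component = 687 − 370 = 317 ms over log₂(5) = 2.3219 bits.
b = 317 / 2.3219 = 136.524 ms/bit, so 1/b = 7.325 bits/s.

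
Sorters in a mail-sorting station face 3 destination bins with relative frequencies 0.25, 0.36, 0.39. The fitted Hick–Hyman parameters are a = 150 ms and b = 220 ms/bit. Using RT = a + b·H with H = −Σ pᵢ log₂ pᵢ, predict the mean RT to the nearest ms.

493 ms

H = 0.25·log₂(1/0.25) + 0.36·log₂(1/0.36) + 0.39·log₂(1/0.39) = 1.5604 bits.
RT = 150 + 220 × 1.5604 = 493.29 ms.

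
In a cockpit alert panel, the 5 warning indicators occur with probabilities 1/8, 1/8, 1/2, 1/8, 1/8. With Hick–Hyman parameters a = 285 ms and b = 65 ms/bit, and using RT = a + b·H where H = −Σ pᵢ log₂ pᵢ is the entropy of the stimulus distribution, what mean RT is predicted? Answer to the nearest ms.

415 ms

Each term −pᵢ log₂ pᵢ: 0.125·3 + 0.125·3 + 0.5·1 + 0.125·3 + 0.125·3; summed, H = 2.000 bits.
Mean RT = a + bH = 285 + 65·2.000 = 415.00 ms.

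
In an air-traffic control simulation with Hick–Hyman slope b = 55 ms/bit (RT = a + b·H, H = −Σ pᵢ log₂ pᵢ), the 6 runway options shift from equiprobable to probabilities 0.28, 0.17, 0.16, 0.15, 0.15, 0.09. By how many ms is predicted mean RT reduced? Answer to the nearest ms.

4 ms

The RT saving is b·ΔH. Equiprobable H₀ = log₂(6) = 2.5850 bits; with the given probabilities H = 2.5056 bits.
b·(H₀ − H) = 55 × (2.5850 − 2.5056) = 4.37 ms.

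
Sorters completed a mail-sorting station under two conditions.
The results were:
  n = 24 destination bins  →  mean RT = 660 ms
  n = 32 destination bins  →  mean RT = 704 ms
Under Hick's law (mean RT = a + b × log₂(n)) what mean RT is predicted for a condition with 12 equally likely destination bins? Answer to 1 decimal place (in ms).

RT is linear in log₂ n, so two points fix the line:
  b = (704 − 660) / (log₂ 32 − log₂ 24) = 44 / (5 − 4.5850) = 106.015 ms/bit
  a = 660 − 106.015 × 4.5850 = 173.927 ms
Then RT(12) = 173.927 + 106.015 × log₂ 12 = 173.927 + 106.015 × 3.5850 ≈ 553.985 ms.

554.0 ms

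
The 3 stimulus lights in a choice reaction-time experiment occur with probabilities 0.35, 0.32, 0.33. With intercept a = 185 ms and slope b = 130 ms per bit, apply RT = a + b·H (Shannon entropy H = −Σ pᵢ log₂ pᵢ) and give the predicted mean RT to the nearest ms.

391 ms

H = 0.35·log₂(1/0.35) + 0.32·log₂(1/0.32) + 0.33·log₂(1/0.33) = 1.5840 bits.
RT = 185 + 130 × 1.5840 = 390.91 ms.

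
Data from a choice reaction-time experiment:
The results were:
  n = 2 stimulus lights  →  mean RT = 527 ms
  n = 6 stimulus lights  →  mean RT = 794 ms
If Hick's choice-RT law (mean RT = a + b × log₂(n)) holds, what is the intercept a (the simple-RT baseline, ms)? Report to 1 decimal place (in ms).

358.5 ms

Slope: b = (794 − 527) / (log₂ 6 − log₂ 2) = 267/1.5850 = 168.458 ms/bit.
Intercept: a = 527 − 168.458·log₂(2) = 358.542 ms.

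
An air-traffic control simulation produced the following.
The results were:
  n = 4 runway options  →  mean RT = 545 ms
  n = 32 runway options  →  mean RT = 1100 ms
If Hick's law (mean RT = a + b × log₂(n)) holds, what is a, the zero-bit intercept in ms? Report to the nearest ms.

175 ms

Slope: b = (1100 − 545) / (log₂ 32 − log₂ 4) = 555/3.0000 = 185 ms/bit.
Intercept: a = 545 − 185·log₂(4) = 175.000 ms.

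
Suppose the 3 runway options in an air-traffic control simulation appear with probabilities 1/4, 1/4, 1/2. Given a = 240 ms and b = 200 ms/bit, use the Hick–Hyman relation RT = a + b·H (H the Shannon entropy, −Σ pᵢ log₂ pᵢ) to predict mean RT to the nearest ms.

H = −Σ pᵢ log₂ pᵢ = 0.25·2 + 0.25·2 + 0.5·1 = 1.500 bits.
RT = 240 + 200 × 1.500 = 540.00 ms.

540 ms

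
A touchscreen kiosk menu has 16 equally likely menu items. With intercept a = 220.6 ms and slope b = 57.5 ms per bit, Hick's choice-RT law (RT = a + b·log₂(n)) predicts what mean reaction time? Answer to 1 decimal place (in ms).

log₂(16) = 4 bits, so RT = 220.6 + 57.5 × 4 ≈ 450.600 ms.

450.6 ms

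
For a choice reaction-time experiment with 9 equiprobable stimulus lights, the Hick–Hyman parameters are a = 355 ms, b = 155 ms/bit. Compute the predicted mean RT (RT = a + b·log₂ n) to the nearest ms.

846 ms

log₂(9) = 3.1699 bits, so RT = 355 + 155 × 3.1699 ≈ 846.338 ms.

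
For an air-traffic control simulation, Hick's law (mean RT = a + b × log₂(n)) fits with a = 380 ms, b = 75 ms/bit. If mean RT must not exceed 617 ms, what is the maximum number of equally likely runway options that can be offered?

8

Information budget: (617 − 380)/75 = 3.1600 bits, so n ≤ 2^3.1600 = 8.938 → at most 8.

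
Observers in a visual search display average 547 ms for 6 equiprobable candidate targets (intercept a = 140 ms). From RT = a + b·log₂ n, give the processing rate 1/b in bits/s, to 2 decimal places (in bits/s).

6.35 bits/s

b = (547 − 140)/log₂ 6 = 407/2.5850 = 157.449 ms per bit = 0.15745 s/bit; the reciprocal is 6.351 bits/s.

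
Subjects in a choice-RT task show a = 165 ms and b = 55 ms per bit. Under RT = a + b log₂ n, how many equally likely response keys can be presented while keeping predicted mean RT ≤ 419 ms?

55·log₂ n ≤ 419 − 165 = 254, giving log₂ n ≤ 4.6182 and n ≤ 24.559. The largest whole number is 24.

24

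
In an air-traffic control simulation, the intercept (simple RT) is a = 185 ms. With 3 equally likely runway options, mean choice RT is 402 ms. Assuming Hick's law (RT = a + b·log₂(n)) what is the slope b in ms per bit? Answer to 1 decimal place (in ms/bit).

b = (402 − 185) / log₂(3) = 217 / 1.5850 = 136.912 ms/bit.

136.9 ms/bit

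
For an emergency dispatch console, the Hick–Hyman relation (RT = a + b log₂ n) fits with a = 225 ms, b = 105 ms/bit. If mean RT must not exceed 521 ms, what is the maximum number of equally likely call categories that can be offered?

105·log₂ n ≤ 521 − 225 = 296, giving log₂ n ≤ 2.8190 and n ≤ 7.057. The largest whole number is 7.

7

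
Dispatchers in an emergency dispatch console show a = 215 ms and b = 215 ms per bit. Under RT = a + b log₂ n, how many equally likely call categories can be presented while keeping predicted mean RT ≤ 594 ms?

Set 215 + 215·log₂ n ≤ 594 → log₂ n ≤ (594 − 215)/215 = 1.7628.
So n ≤ 2^1.7628 = 3.394; the largest integer n is 3.

3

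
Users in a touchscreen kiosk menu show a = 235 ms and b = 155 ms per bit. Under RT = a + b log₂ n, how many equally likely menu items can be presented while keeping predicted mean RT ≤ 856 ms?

16

Information budget: (856 − 235)/155 = 4.0065 bits, so n ≤ 2^4.0065 = 16.072 → at most 16.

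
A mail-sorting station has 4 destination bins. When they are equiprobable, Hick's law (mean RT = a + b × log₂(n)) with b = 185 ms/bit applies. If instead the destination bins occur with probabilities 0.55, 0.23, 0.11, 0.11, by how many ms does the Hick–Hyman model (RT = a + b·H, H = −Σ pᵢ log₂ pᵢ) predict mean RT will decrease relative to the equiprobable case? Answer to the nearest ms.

62 ms

The RT saving is b·ΔH. Equiprobable H₀ = log₂(4) = 2.0000 bits; with the given probabilities H = 1.6626 bits.
b·(H₀ − H) = 185 × (2.0000 − 1.6626) = 62.42 ms.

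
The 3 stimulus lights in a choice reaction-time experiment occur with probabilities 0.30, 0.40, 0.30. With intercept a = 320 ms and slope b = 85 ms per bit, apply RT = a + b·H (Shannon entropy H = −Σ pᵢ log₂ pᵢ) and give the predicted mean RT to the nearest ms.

Entropy contributions −pᵢ log₂ pᵢ: 0.5211, 0.5288, 0.5211; sum H = 1.5710 bits.
RT = a + bH = 320 + 85·1.5710 = 453.53 ms.

454 ms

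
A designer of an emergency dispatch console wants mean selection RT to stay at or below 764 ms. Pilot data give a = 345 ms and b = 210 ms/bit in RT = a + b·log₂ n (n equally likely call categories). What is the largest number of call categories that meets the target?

3

Information budget: (764 − 345)/210 = 1.9952 bits, so n ≤ 2^1.9952 = 3.987 → at most 3.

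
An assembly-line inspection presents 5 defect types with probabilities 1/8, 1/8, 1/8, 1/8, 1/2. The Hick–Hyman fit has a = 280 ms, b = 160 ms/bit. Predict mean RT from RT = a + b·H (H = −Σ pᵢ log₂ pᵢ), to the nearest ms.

600 ms

Each term −pᵢ log₂ pᵢ: 0.125·3 + 0.125·3 + 0.125·3 + 0.125·3 + 0.5·1; summed, H = 2.000 bits.
Mean RT = a + bH = 280 + 160·2.000 = 600.00 ms.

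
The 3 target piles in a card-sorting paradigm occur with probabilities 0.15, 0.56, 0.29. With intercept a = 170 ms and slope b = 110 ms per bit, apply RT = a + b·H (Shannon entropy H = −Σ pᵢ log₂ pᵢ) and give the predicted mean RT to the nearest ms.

H = 0.15·log₂(1/0.15) + 0.56·log₂(1/0.56) + 0.29·log₂(1/0.29) = 1.3969 bits.
RT = 170 + 110 × 1.3969 = 323.66 ms.

324 ms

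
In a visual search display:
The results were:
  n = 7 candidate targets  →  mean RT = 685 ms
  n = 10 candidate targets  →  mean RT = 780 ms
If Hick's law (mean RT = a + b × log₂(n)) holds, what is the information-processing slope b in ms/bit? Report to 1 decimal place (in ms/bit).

184.6 ms/bit

The slope on a log₂ axis is (780 − 685) / (3.3219 − 2.8074) = 184.619 ms/bit.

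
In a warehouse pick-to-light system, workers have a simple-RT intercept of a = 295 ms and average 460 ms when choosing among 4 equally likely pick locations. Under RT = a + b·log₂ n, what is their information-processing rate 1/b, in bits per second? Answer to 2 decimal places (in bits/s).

12.12 bits/s

b = (460 − 295)/log₂ 4 = 165/2 = 82.500 ms per bit = 0.08250 s/bit; the reciprocal is 12.121 bits/s.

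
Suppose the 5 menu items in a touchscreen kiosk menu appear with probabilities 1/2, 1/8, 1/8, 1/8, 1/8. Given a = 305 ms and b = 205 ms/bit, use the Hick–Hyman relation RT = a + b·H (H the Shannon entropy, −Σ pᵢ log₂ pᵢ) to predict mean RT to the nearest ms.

715 ms

H = −Σ pᵢ log₂ pᵢ = 0.5·1 + 0.125·3 + 0.125·3 + 0.125·3 + 0.125·3 = 2.000 bits.
RT = 305 + 205 × 2.000 = 715.00 ms.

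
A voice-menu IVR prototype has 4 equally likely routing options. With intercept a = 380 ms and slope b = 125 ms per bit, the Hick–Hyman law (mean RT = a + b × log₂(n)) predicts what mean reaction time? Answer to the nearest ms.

log₂(4) = 2 bits, so RT = 380 + 125 × 2 ≈ 630.000 ms.

630 ms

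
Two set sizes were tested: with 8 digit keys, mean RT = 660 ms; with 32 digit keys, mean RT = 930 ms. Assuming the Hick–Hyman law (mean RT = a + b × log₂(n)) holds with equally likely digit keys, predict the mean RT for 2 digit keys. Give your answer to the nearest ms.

390 ms

Fit slope and intercept:
  b = (930 − 660) / (log₂ 32 − log₂ 8) = 270 / (5 − 3) = 135 ms/bit
  a = 660 − 135 × 3 = 255 ms
Then RT(2) = 255 + 135 × log₂ 2 = 255 + 135 × 1 ≈ 390.000 ms.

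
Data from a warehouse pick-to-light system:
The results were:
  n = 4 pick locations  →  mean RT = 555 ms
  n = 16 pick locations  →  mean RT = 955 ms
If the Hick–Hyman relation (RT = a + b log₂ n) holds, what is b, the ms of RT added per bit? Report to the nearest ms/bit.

200 ms/bit

b = (RT₂ − RT₁)/(log₂ n₂ − log₂ n₁) = (955 − 555)/(4 − 2) = 200 ms/bit.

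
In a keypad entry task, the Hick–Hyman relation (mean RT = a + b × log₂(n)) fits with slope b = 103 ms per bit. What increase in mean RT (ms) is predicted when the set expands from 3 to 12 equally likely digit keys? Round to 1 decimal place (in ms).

The intercept a cancels: ΔRT = b·(log₂ n₂ − log₂ n₁) = b·log₂(n₂/n₁).
log₂(12) − log₂(3) = log₂(12/3) = log₂(4) = 2.
ΔRT = 103 × 2.0000 = 206.000 ms.

206.0 ms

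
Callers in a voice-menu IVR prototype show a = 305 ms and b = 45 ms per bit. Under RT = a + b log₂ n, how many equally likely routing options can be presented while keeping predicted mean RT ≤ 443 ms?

Set 305 + 45·log₂ n ≤ 443 → log₂ n ≤ (443 − 305)/45 = 3.0667.
So n ≤ 2^3.0667 = 8.378; the largest integer n is 8.

8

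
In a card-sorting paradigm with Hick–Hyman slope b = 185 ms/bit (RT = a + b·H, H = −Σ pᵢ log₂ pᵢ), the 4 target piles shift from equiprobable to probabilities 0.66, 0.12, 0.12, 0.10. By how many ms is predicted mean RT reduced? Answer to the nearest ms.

The RT saving is b·ΔH. Equiprobable H₀ = log₂(4) = 2.0000 bits; with the given probabilities H = 1.4620 bits.
b·(H₀ − H) = 185 × (2.0000 − 1.4620) = 99.54 ms.

100 ms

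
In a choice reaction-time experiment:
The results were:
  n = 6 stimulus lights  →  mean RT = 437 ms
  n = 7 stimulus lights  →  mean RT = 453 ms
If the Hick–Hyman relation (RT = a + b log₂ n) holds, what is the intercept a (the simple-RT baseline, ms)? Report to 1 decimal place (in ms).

Slope: b = (453 − 437) / (log₂ 7 − log₂ 6) = 16/0.2224 = 71.945 ms/bit.
a = RT₁ − b·log₂ n₁ = 437 − 71.945 × 2.5850 = 251.025 ms.

251.0 ms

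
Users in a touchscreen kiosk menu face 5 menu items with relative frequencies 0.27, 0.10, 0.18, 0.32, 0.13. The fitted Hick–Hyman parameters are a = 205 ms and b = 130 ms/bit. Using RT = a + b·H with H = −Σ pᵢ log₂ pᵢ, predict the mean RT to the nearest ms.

491 ms

Entropy contributions −pᵢ log₂ pᵢ: 0.5100, 0.3322, 0.4453, 0.5260, 0.3826; sum H = 2.1962 bits.
RT = a + bH = 205 + 130·2.1962 = 490.51 ms.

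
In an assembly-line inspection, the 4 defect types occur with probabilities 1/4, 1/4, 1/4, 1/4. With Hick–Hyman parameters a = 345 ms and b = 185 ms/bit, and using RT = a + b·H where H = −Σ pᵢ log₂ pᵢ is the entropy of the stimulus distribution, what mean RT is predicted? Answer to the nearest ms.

Each term −pᵢ log₂ pᵢ: 0.25·2 + 0.25·2 + 0.25·2 + 0.25·2; summed, H = 2.000 bits.
Mean RT = a + bH = 345 + 185·2.000 = 715.00 ms.

715 ms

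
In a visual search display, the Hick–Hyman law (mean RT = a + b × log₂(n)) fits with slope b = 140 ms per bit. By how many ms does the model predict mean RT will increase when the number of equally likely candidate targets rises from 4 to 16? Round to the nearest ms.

280 ms

The intercept a cancels: ΔRT = b·(log₂ n₂ − log₂ n₁) = b·log₂(n₂/n₁).
log₂(16) − log₂(4) = log₂(16/4) = log₂(4) = 2.
ΔRT = 140 × 2.0000 = 280.000 ms.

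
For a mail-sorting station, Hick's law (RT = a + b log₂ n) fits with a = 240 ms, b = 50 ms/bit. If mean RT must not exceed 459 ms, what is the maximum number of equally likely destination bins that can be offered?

Information budget: (459 − 240)/50 = 4.3800 bits, so n ≤ 2^4.3800 = 20.821 → at most 20.

20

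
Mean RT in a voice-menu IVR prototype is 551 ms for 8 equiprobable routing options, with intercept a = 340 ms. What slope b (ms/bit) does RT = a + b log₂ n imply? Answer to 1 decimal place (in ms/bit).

b = (551 − 340) / log₂(8) = 211 / 3 = 70.333 ms/bit.

70.3 ms/bit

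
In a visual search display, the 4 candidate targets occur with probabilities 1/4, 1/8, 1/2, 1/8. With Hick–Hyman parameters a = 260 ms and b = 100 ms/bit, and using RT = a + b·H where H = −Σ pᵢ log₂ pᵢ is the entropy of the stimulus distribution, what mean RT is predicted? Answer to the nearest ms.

435 ms

H = −Σ pᵢ log₂ pᵢ = 0.25·2 + 0.125·3 + 0.5·1 + 0.125·3 = 1.750 bits.
RT = 260 + 100 × 1.750 = 435.00 ms.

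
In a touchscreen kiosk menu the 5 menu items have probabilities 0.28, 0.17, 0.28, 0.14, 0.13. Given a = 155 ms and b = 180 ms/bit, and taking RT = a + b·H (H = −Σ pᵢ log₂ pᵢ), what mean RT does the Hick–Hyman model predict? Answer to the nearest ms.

559 ms

H = 0.28·log₂(1/0.28) + 0.17·log₂(1/0.17) + 0.28·log₂(1/0.28) + 0.14·log₂(1/0.14) + 0.13·log₂(1/0.13) = 2.2428 bits.
RT = 155 + 180 × 2.2428 = 558.70 ms.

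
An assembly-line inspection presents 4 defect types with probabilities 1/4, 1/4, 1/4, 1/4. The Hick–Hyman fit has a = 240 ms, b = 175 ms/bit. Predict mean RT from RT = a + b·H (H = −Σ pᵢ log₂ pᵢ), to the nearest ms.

590 ms

H = −Σ pᵢ log₂ pᵢ = 0.25·2 + 0.25·2 + 0.25·2 + 0.25·2 = 2.000 bits.
RT = 240 + 175 × 2.000 = 590.00 ms.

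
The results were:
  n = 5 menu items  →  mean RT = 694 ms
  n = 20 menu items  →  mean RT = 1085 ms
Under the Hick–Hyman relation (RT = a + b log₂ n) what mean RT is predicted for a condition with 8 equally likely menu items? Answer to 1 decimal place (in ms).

With log₂ n on the abscissa the relation is linear; from the two conditions:
  b = (1085 − 694) / (log₂ 20 − log₂ 5) = 391 / (4.3219 − 2.3219) = 195.500 ms/bit
  a = 694 − 195.500 × 2.3219 = 240.063 ms
Then RT(8) = 240.063 + 195.500 × log₂ 8 = 240.063 + 195.500 × 3 ≈ 826.563 ms.

826.6 ms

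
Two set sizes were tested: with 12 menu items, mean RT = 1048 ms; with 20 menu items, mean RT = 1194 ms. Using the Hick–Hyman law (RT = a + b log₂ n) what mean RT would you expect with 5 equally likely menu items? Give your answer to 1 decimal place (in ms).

With log₂ n on the abscissa the relation is linear; from the two conditions:
  b = (1194 − 1048) / (log₂ 20 − log₂ 12) = 146 / (4.3219 − 3.5850) = 198.110 ms/bit
  a = 1048 − 198.110 × 3.5850 = 337.784 ms
Then RT(5) = 337.784 + 198.110 × log₂ 5 = 337.784 + 198.110 × 2.3219 ≈ 797.781 ms.

797.8 ms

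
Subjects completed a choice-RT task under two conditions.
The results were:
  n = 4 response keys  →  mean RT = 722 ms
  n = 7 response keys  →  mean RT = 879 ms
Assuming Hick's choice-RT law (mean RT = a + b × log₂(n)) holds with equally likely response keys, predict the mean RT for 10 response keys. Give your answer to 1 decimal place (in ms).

Solve the two-equation system in a and b:
  b = (879 − 722) / (log₂ 7 − log₂ 4) = 157 / (2.8074 − 2) = 194.462 ms/bit
  a = 722 − 194.462 × 2 = 333.076 ms
Then RT(10) = 333.076 + 194.462 × log₂ 10 = 333.076 + 194.462 × 3.3219 ≈ 979.065 ms.

979.1 ms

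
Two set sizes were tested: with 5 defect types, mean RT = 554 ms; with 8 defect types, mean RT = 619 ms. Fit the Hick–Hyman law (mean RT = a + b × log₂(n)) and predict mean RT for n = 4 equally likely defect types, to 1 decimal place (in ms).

With log₂ n on the abscissa the relation is linear; from the two conditions:
  b = (619 − 554) / (log₂ 8 − log₂ 5) = 65 / (3 − 2.3219) = 95.860 ms/bit
  a = 554 − 95.860 × 2.3219 = 331.420 ms
Then RT(4) = 331.420 + 95.860 × log₂ 4 = 331.420 + 95.860 × 2 ≈ 523.140 ms.

523.1 ms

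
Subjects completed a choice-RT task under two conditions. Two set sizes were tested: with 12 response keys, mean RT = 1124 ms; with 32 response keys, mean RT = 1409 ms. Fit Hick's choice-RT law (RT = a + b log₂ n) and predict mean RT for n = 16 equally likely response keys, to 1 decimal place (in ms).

1207.6 ms

Solve the two-equation system in a and b:
  b = (1409 − 1124) / (log₂ 32 − log₂ 12) = 285 / (5 − 3.5850) = 201.408 ms/bit
  a = 1124 − 201.408 × 3.5850 = 401.960 ms
Then RT(16) = 401.960 + 201.408 × log₂ 16 = 401.960 + 201.408 × 4 ≈ 1207.592 ms.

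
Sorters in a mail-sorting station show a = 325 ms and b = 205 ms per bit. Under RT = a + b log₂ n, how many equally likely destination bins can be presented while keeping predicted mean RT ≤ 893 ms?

Set 325 + 205·log₂ n ≤ 893 → log₂ n ≤ (893 − 325)/205 = 2.7707.
So n ≤ 2^2.7707 = 6.825; the largest integer n is 6.

6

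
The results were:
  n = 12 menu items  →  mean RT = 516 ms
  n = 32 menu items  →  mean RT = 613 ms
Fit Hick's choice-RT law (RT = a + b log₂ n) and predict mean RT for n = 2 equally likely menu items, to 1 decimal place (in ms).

Fit slope and intercept:
  b = (613 − 516) / (log₂ 32 − log₂ 12) = 97 / (5 − 3.5850) = 68.549 ms/bit
  a = 516 − 68.549 × 3.5850 = 270.253 ms
Then RT(2) = 270.253 + 68.549 × log₂ 2 = 270.253 + 68.549 × 1 ≈ 338.802 ms.

338.8 ms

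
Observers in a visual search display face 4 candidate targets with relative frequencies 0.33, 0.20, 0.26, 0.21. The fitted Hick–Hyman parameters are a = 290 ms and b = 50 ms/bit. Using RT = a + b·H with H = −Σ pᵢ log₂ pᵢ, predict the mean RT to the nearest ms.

Entropy contributions −pᵢ log₂ pᵢ: 0.5278, 0.4644, 0.5053, 0.4728; sum H = 1.9703 bits.
RT = a + bH = 290 + 50·1.9703 = 388.52 ms.

389 ms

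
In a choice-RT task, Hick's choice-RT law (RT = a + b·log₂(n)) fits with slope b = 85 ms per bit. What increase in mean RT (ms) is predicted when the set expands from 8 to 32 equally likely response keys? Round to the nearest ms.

Only the slope matters, since a is common to both: ΔRT = b·log₂(n₂/n₁).
log₂(32) − log₂(8) = log₂(32/8) = log₂(4) = 2.
ΔRT = 85 × 2.0000 = 170.000 ms.

170 ms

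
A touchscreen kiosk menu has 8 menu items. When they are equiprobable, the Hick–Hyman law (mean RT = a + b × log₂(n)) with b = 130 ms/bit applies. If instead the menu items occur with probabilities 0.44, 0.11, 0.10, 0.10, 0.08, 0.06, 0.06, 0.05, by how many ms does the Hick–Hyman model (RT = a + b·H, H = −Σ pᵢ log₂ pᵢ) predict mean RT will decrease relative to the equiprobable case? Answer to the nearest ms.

The RT saving is b·ΔH. Equiprobable H₀ = log₂(8) = 3.0000 bits; with the given probabilities H = 2.5305 bits.
b·(H₀ − H) = 130 × (3.0000 − 2.5305) = 61.04 ms.

61 ms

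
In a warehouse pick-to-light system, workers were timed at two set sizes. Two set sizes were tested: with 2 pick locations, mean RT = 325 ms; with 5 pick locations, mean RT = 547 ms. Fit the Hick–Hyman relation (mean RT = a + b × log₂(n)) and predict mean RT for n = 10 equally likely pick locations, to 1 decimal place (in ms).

714.9 ms

RT is linear in log₂ n, so two points fix the line:
  b = (547 − 325) / (log₂ 5 − log₂ 2) = 222 / (2.3219 − 1) = 167.937 ms/bit
  a = 325 − 167.937 × 1 = 157.063 ms
Then RT(10) = 157.063 + 167.937 × log₂ 10 = 157.063 + 167.937 × 3.3219 ≈ 714.937 ms.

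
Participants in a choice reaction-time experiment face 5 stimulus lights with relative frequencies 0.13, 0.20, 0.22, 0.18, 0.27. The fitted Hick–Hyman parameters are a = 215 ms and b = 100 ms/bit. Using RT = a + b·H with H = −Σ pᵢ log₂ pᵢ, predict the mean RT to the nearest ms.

443 ms

H = 0.13·log₂(1/0.13) + 0.20·log₂(1/0.20) + 0.22·log₂(1/0.22) + 0.18·log₂(1/0.18) + 0.27·log₂(1/0.27) = 2.2829 bits.
RT = 215 + 100 × 2.2829 = 443.29 ms.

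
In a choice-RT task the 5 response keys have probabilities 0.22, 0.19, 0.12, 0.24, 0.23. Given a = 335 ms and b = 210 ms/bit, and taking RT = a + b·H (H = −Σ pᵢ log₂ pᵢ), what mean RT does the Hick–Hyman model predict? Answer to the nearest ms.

Entropy contributions −pᵢ log₂ pᵢ: 0.4806, 0.4552, 0.3671, 0.4941, 0.4877; sum H = 2.2847 bits.
RT = a + bH = 335 + 210·2.2847 = 814.78 ms.

815 ms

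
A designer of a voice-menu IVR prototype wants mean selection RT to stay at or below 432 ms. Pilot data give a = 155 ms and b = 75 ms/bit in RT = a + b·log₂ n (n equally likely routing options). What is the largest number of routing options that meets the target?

12

Information budget: (432 − 155)/75 = 3.6933 bits, so n ≤ 2^3.6933 = 12.936 → at most 12.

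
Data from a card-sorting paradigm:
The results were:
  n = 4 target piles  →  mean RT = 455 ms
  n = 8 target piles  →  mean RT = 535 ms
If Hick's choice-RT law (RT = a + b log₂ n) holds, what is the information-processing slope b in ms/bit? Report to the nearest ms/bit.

The slope on a log₂ axis is (535 − 455) / (3 − 2) = 80 ms/bit.

80 ms/bit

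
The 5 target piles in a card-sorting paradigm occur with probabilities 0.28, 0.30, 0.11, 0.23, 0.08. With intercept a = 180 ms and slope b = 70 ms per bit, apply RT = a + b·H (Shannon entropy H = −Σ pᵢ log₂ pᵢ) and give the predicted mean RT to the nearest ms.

H = 0.28·log₂(1/0.28) + 0.30·log₂(1/0.30) + 0.11·log₂(1/0.11) + 0.23·log₂(1/0.23) + 0.08·log₂(1/0.08) = 2.1648 bits.
RT = 180 + 70 × 2.1648 = 331.53 ms.

332 ms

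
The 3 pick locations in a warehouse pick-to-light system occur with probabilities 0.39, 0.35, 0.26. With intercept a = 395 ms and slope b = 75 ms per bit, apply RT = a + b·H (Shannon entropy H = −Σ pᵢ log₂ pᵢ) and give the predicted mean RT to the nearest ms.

512 ms

Entropy contributions −pᵢ log₂ pᵢ: 0.5298, 0.5301, 0.5053; sum H = 1.5652 bits.
RT = a + bH = 395 + 75·1.5652 = 512.39 ms.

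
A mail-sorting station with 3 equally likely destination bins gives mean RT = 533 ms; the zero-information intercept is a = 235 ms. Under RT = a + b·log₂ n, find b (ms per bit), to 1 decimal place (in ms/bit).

188.0 ms/bit

b = (533 − 235) / log₂(3) = 298 / 1.5850 = 188.017 ms/bit.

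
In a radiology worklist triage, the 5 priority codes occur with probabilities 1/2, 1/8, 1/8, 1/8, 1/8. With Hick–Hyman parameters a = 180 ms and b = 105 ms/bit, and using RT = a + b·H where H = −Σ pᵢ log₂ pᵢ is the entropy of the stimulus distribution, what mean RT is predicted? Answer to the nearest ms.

Each term −pᵢ log₂ pᵢ: 0.5·1 + 0.125·3 + 0.125·3 + 0.125·3 + 0.125·3; summed, H = 2.000 bits.
Mean RT = a + bH = 180 + 105·2.000 = 390.00 ms.

390 ms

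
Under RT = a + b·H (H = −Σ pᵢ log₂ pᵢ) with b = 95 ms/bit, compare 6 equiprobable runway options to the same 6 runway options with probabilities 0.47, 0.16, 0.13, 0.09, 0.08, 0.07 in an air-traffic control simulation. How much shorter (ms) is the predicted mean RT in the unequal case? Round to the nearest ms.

The RT saving is b·ΔH. Equiprobable H₀ = log₂(6) = 2.5850 bits; with the given probabilities H = 2.1903 bits.
b·(H₀ − H) = 95 × (2.5850 − 2.1903) = 37.49 ms.

37 ms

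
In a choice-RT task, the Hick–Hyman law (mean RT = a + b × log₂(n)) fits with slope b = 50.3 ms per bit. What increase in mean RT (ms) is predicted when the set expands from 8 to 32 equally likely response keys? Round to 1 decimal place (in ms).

The intercept a cancels: ΔRT = b·(log₂ n₂ − log₂ n₁) = b·log₂(n₂/n₁).
log₂(32) − log₂(8) = log₂(32/8) = log₂(4) = 2.
ΔRT = 50.3 × 2.0000 = 100.600 ms.

100.6 ms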